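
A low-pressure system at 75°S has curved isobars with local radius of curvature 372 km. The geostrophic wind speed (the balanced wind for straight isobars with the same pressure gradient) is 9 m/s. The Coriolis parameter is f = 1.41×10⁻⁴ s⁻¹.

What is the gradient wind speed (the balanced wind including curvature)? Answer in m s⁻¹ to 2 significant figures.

Around a low, centrifugal force acts outward with Coriolis, so pressure-gradient force balances both:
(1/ρ)|∂P/∂n| = fV + V²/R  →  V² + fR·V − fR·V_g = 0
With fR = 1.41×10⁻⁴ × 372×10³ m = 52.5 m/s:
V = [−fR + √((fR)² + 4 fR V_g)]/2 = [−52.5 + √(52.5² + 4×52.5×9)]/2 = 7.83 m/s
Subgeostrophic (V < V_g = 9 m/s), as expected around a low.

7.8 m s⁻¹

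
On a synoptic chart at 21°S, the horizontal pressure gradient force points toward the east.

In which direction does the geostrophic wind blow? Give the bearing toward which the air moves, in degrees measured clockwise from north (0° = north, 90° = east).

The pressure-gradient force points toward the east (bearing 090°).
Geostrophic balance: in the Southern Hemisphere the Coriolis force deflects motion to the left, so the geostrophic wind blows 90° to the left of the pressure-gradient force (low pressure on the right).
Rotating 090° by 90° counterclockwise gives 000° — the wind blows toward the north.

000°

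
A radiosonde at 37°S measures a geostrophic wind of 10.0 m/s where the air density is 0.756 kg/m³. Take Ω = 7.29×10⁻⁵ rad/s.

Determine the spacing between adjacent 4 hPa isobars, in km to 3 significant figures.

603 km

Coriolis parameter at 37°S:
f = 2Ω sin φ = 2 × 7.29×10⁻⁵ × sin 37° = 8.77×10⁻⁵ s⁻¹
Geostrophic balance rearranged: |∂P/∂n| = f ρ V_g
|∂P/∂n| = 8.77×10⁻⁵ × 0.756 × 10.0 = 6.63×10⁻⁴ Pa/m
Isobar spacing: Δn = ΔP/|∂P/∂n| = 400 Pa / 6.63×10⁻⁴ Pa/m = 603000 m ≈ 603 km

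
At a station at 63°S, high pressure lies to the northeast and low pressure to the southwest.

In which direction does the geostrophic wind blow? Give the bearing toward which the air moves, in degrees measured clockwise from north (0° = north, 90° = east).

The pressure-gradient force points toward the southwest (bearing 225°).
Geostrophic balance: in the Southern Hemisphere the Coriolis force deflects motion to the left, so the geostrophic wind blows 90° to the left of the pressure-gradient force (low pressure on the right).
Rotating 225° by 90° counterclockwise gives 135° — the wind blows toward the southeast.

135°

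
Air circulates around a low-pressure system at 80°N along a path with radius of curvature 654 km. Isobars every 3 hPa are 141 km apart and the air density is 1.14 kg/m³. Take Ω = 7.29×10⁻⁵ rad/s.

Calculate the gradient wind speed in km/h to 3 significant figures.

41.7 km/h

Coriolis parameter at 80°N:
f = 2Ω sin φ = 2 × 7.29×10⁻⁵ × sin 80° = 1.44×10⁻⁴ s⁻¹
Pressure gradient: |∂P/∂n| = 300 Pa / 141000 m = 2.13×10⁻³ Pa/m
Geostrophic speed: V_g = |∂P/∂n|/(fρ) = 2.13×10⁻³/(1.44×10⁻⁴ × 1.14) = 13.0 m/s
Around a low, centrifugal force acts outward with Coriolis, so pressure-gradient force balances both:
(1/ρ)|∂P/∂n| = fV + V²/R  →  V² + fR·V − fR·V_g = 0
With fR = 1.44×10⁻⁴ × 654×10³ m = 93.9 m/s:
V = [−fR + √((fR)² + 4 fR V_g)]/2 = [−93.9 + √(93.9² + 4×93.9×13)]/2 = 11.6 m/s
Subgeostrophic (V < V_g = 13 m/s), as expected around a low.
Converting: 11.6 m/s × 3.6 = 41.7 km/h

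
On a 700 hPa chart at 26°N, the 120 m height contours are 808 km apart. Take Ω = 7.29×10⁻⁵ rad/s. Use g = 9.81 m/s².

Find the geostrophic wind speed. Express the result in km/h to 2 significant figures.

82 km/h

Coriolis parameter at 26°N:
f = 2Ω sin φ = 2 × 7.29×10⁻⁵ × sin 26° = 6.39×10⁻⁵ s⁻¹
Height gradient: |∂Z/∂n| = 120 m / 808000 m = 1.49×10⁻⁴
On a pressure surface, geostrophic balance gives V_g = (g/f)|∂Z/∂n|:
V_g = 9.81 × 1.49×10⁻⁴ / 6.39×10⁻⁵ = 22.8 m/s
Converting: 22.8 m/s × 3.6 = 82 km/h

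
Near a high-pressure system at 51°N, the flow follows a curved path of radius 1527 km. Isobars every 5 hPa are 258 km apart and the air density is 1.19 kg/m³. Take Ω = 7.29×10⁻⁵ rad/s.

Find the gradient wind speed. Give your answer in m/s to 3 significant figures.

Coriolis parameter at 51°N:
f = 2Ω sin φ = 2 × 7.29×10⁻⁵ × sin 51° = 1.13×10⁻⁴ s⁻¹
Pressure gradient: |∂P/∂n| = 500 Pa / 258000 m = 1.94×10⁻³ Pa/m
Geostrophic speed: V_g = |∂P/∂n|/(fρ) = 1.94×10⁻³/(1.13×10⁻⁴ × 1.19) = 14.4 m/s
Around a high, pressure-gradient force acts outward with centrifugal, so Coriolis balances both:
fV = (1/ρ)|∂P/∂n| + V²/R  →  V² − fR·V + fR·V_g = 0
With fR = 1.13×10⁻⁴ × 1527×10³ m = 173 m/s:
V = [fR − √((fR)² − 4 fR V_g)]/2 = [173 − √(173² − 4×173×14.4)]/2 = 15.8 m/s
Supergeostrophic (V > V_g = 14.4 m/s), as expected around a high.

15.8 m/s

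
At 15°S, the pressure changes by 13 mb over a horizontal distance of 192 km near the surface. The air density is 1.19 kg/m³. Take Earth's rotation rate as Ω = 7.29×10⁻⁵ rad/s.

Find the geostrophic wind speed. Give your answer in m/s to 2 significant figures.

150 m/s

Coriolis parameter at 15°S:
f = 2Ω sin φ = 2 × 7.29×10⁻⁵ × sin 15° = 3.77×10⁻⁵ s⁻¹
Pressure gradient: |∂P/∂n| = 1300 Pa / 192000 m = 6.77×10⁻³ Pa/m
Geostrophic balance (pressure-gradient force = Coriolis force):
V_g = (1/(fρ)) |∂P/∂n| = 6.77×10⁻³ / (3.77×10⁻⁵ × 1.19) = 151 m/s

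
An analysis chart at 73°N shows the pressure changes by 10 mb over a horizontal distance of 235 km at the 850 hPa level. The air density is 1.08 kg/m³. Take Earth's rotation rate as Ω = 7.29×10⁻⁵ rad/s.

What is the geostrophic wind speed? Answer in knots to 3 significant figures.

Coriolis parameter at 73°N:
f = 2Ω sin φ = 2 × 7.29×10⁻⁵ × sin 73° = 1.39×10⁻⁴ s⁻¹
Pressure gradient: |∂P/∂n| = 1000 Pa / 235000 m = 4.26×10⁻³ Pa/m
Geostrophic balance (pressure-gradient force = Coriolis force):
V_g = (1/(fρ)) |∂P/∂n| = 4.26×10⁻³ / (1.39×10⁻⁴ × 1.08) = 28.3 m/s
Converting: 28.3 m/s × 1.944 = 54.9 knots

54.9 knots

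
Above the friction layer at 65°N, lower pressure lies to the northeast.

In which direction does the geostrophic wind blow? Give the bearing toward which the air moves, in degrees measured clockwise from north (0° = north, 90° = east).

135°

The pressure-gradient force points toward the northeast (bearing 045°).
Geostrophic balance: in the Northern Hemisphere the Coriolis force deflects motion to the right, so the geostrophic wind blows 90° to the right of the pressure-gradient force (low pressure on the left).
Rotating 045° by 90° clockwise gives 135° — the wind blows toward the southeast.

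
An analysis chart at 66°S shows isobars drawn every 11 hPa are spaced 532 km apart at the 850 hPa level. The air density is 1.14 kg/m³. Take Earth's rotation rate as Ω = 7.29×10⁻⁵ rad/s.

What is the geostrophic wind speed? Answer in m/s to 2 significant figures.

Coriolis parameter at 66°S:
f = 2Ω sin φ = 2 × 7.29×10⁻⁵ × sin 66° = 1.33×10⁻⁴ s⁻¹
Pressure gradient: |∂P/∂n| = 1100 Pa / 532000 m = 2.07×10⁻³ Pa/m
Geostrophic balance (pressure-gradient force = Coriolis force):
V_g = (1/(fρ)) |∂P/∂n| = 2.07×10⁻³ / (1.33×10⁻⁴ × 1.14) = 13.6 m/s

14 m/s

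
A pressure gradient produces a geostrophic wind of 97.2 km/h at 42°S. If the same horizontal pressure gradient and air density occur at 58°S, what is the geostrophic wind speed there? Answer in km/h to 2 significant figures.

With the same pressure gradient and density, V_g ∝ 1/f ∝ 1/sin φ.
V₂ = V₁ · sin φ₁ / sin φ₂ = 97.2 × sin 42° / sin 58°
V₂ = 97.2 × 0.6691/0.8480 = 77 km/h

77 km/h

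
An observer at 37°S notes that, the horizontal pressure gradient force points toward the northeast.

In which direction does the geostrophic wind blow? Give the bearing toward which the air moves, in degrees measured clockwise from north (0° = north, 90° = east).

The pressure-gradient force points toward the northeast (bearing 045°).
Geostrophic balance: in the Southern Hemisphere the Coriolis force deflects motion to the left, so the geostrophic wind blows 90° to the left of the pressure-gradient force (low pressure on the right).
Rotating 045° by 90° counterclockwise gives 315° — the wind blows toward the northwest.

315°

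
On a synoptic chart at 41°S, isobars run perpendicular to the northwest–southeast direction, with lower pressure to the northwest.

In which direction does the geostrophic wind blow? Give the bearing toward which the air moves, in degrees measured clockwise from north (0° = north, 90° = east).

225°

The pressure-gradient force points toward the northwest (bearing 315°).
Geostrophic balance: in the Southern Hemisphere the Coriolis force deflects motion to the left, so the geostrophic wind blows 90° to the left of the pressure-gradient force (low pressure on the right).
Rotating 315° by 90° counterclockwise gives 225° — the wind blows toward the southwest.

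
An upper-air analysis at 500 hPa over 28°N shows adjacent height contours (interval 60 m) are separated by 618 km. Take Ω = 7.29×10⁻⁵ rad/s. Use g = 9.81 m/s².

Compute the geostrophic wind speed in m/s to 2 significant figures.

14 m/s

Coriolis parameter at 28°N:
f = 2Ω sin φ = 2 × 7.29×10⁻⁵ × sin 28° = 6.84×10⁻⁵ s⁻¹
Height gradient: |∂Z/∂n| = 60 m / 618000 m = 9.71×10⁻⁵
On a pressure surface, geostrophic balance gives V_g = (g/f)|∂Z/∂n|:
V_g = 9.81 × 9.71×10⁻⁵ / 6.84×10⁻⁵ = 13.9 m/s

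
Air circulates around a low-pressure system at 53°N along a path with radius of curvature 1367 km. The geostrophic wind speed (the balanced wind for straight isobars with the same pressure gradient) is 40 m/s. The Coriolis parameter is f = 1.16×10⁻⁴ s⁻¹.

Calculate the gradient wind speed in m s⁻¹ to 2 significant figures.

33 m s⁻¹

Around a low, centrifugal force acts outward with Coriolis, so pressure-gradient force balances both:
(1/ρ)|∂P/∂n| = fV + V²/R  →  V² + fR·V − fR·V_g = 0
With fR = 1.16×10⁻⁴ × 1367×10³ m = 159 m/s:
V = [−fR + √((fR)² + 4 fR V_g)]/2 = [−159 + √(159² + 4×159×40)]/2 = 33.1 m/s
Subgeostrophic (V < V_g = 40 m/s), as expected around a low.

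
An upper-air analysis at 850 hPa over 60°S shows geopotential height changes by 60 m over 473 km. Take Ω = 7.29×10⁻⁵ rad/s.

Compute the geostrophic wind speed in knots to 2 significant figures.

Coriolis parameter at 60°S:
f = 2Ω sin φ = 2 × 7.29×10⁻⁵ × sin 60° = 1.26×10⁻⁴ s⁻¹
Height gradient: |∂Z/∂n| = 60 m / 473000 m = 1.27×10⁻⁴
On a pressure surface, geostrophic balance gives V_g = (g/f)|∂Z/∂n|:
V_g = 9.81 × 1.27×10⁻⁴ / 1.26×10⁻⁴ = 9.86 m/s
Converting: 9.86 m/s × 1.944 = 19 knots

19 knots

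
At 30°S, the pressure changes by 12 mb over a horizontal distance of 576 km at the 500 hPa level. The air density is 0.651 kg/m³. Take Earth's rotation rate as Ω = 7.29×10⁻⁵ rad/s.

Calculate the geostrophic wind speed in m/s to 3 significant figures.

43.9 m/s

Coriolis parameter at 30°S:
f = 2Ω sin φ = 2 × 7.29×10⁻⁵ × sin 30° = 7.29×10⁻⁵ s⁻¹
Pressure gradient: |∂P/∂n| = 1200 Pa / 576000 m = 2.08×10⁻³ Pa/m
Geostrophic balance (pressure-gradient force = Coriolis force):
V_g = (1/(fρ)) |∂P/∂n| = 2.08×10⁻³ / (7.29×10⁻⁵ × 0.651) = 43.9 m/s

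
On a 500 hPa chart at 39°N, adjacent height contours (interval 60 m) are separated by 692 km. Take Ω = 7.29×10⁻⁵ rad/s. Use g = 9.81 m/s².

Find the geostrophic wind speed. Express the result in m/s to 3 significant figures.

Coriolis parameter at 39°N:
f = 2Ω sin φ = 2 × 7.29×10⁻⁵ × sin 39° = 9.18×10⁻⁵ s⁻¹
Height gradient: |∂Z/∂n| = 60 m / 692000 m = 8.67×10⁻⁵
On a pressure surface, geostrophic balance gives V_g = (g/f)|∂Z/∂n|:
V_g = 9.81 × 8.67×10⁻⁵ / 9.18×10⁻⁵ = 9.27 m/s

9.27 m/s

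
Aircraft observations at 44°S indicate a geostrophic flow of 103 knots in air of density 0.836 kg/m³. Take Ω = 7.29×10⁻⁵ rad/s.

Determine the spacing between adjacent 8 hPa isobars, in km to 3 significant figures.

Coriolis parameter at 44°S:
f = 2Ω sin φ = 2 × 7.29×10⁻⁵ × sin 44° = 1.01×10⁻⁴ s⁻¹
Wind speed in SI: 103 knots = 53.0 m/s
Geostrophic balance rearranged: |∂P/∂n| = f ρ V_g
|∂P/∂n| = 1.01×10⁻⁴ × 0.836 × 53.0 = 4.49×10⁻³ Pa/m
Isobar spacing: Δn = ΔP/|∂P/∂n| = 800 Pa / 4.49×10⁻³ Pa/m = 178312 m ≈ 178 km

178 km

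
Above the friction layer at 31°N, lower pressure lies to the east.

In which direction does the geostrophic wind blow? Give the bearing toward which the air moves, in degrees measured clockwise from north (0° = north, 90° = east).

180°

The pressure-gradient force points toward the east (bearing 090°).
Geostrophic balance: in the Northern Hemisphere the Coriolis force deflects motion to the right, so the geostrophic wind blows 90° to the right of the pressure-gradient force (low pressure on the left).
Rotating 090° by 90° clockwise gives 180° — the wind blows toward the south.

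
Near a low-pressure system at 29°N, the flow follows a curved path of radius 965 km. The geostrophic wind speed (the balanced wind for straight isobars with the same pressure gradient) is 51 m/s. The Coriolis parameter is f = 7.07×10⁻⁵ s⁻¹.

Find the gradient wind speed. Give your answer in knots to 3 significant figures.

Around a low, centrifugal force acts outward with Coriolis, so pressure-gradient force balances both:
(1/ρ)|∂P/∂n| = fV + V²/R  →  V² + fR·V − fR·V_g = 0
With fR = 7.07×10⁻⁵ × 965×10³ m = 68.2 m/s:
V = [−fR + √((fR)² + 4 fR V_g)]/2 = [−68.2 + √(68.2² + 4×68.2×51)]/2 = 34 m/s
Subgeostrophic (V < V_g = 51 m/s), as expected around a low.
Converting: 34 m/s × 1.944 = 66.1 knots

66.1 knots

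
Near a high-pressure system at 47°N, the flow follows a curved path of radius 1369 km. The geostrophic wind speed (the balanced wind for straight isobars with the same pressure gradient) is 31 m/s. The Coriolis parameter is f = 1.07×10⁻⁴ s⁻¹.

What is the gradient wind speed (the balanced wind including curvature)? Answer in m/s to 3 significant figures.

44.5 m/s

Around a high, pressure-gradient force acts outward with centrifugal, so Coriolis balances both:
fV = (1/ρ)|∂P/∂n| + V²/R  →  V² − fR·V + fR·V_g = 0
With fR = 1.07×10⁻⁴ × 1369×10³ m = 146 m/s:
V = [fR − √((fR)² − 4 fR V_g)]/2 = [146 − √(146² − 4×146×31)]/2 = 44.5 m/s
Supergeostrophic (V > V_g = 31 m/s), as expected around a high.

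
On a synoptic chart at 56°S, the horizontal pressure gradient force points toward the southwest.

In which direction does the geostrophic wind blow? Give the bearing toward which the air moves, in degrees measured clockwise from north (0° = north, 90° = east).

135°

The pressure-gradient force points toward the southwest (bearing 225°).
Geostrophic balance: in the Southern Hemisphere the Coriolis force deflects motion to the left, so the geostrophic wind blows 90° to the left of the pressure-gradient force (low pressure on the right).
Rotating 225° by 90° counterclockwise gives 135° — the wind blows toward the southeast.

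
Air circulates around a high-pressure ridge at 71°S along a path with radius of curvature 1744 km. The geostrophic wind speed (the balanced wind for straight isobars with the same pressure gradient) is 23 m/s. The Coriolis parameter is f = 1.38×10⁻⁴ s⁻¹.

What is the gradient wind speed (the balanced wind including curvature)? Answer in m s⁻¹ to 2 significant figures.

Around a high, pressure-gradient force acts outward with centrifugal, so Coriolis balances both:
fV = (1/ρ)|∂P/∂n| + V²/R  →  V² − fR·V + fR·V_g = 0
With fR = 1.38×10⁻⁴ × 1744×10³ m = 241 m/s:
V = [fR − √((fR)² − 4 fR V_g)]/2 = [241 − √(241² − 4×241×23)]/2 = 25.8 m/s
Supergeostrophic (V > V_g = 23 m/s), as expected around a high.

26 m s⁻¹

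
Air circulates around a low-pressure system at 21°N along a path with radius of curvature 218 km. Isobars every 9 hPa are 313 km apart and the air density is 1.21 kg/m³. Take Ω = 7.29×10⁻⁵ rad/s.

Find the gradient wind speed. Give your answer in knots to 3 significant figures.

34.5 knots

Coriolis parameter at 21°N:
f = 2Ω sin φ = 2 × 7.29×10⁻⁵ × sin 21° = 5.23×10⁻⁵ s⁻¹
Pressure gradient: |∂P/∂n| = 900 Pa / 313000 m = 2.88×10⁻³ Pa/m
Geostrophic speed: V_g = |∂P/∂n|/(fρ) = 2.88×10⁻³/(5.23×10⁻⁵ × 1.21) = 45.5 m/s
Around a low, centrifugal force acts outward with Coriolis, so pressure-gradient force balances both:
(1/ρ)|∂P/∂n| = fV + V²/R  →  V² + fR·V − fR·V_g = 0
With fR = 5.23×10⁻⁵ × 218×10³ m = 11.4 m/s:
V = [−fR + √((fR)² + 4 fR V_g)]/2 = [−11.4 + √(11.4² + 4×11.4×45.5)]/2 = 17.8 m/s
Subgeostrophic (V < V_g = 45.5 m/s), as expected around a low.
Converting: 17.8 m/s × 1.944 = 34.5 knots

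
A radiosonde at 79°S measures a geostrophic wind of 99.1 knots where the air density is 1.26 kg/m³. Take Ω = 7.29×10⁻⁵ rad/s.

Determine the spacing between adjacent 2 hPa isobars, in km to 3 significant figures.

Coriolis parameter at 79°S:
f = 2Ω sin φ = 2 × 7.29×10⁻⁵ × sin 79° = 1.43×10⁻⁴ s⁻¹
Wind speed in SI: 99.1 knots = 51.0 m/s
Geostrophic balance rearranged: |∂P/∂n| = f ρ V_g
|∂P/∂n| = 1.43×10⁻⁴ × 1.26 × 51.0 = 9.19×10⁻³ Pa/m
Isobar spacing: Δn = ΔP/|∂P/∂n| = 200 Pa / 9.19×10⁻³ Pa/m = 21754 m ≈ 21.8 km

21.8 km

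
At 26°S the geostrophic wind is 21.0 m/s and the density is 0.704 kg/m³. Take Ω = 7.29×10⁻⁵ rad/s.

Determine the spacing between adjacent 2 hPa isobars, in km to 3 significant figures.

212 km

Coriolis parameter at 26°S:
f = 2Ω sin φ = 2 × 7.29×10⁻⁵ × sin 26° = 6.39×10⁻⁵ s⁻¹
Geostrophic balance rearranged: |∂P/∂n| = f ρ V_g
|∂P/∂n| = 6.39×10⁻⁵ × 0.704 × 21.0 = 9.45×10⁻⁴ Pa/m
Isobar spacing: Δn = ΔP/|∂P/∂n| = 200 Pa / 9.45×10⁻⁴ Pa/m = 211660 m ≈ 212 km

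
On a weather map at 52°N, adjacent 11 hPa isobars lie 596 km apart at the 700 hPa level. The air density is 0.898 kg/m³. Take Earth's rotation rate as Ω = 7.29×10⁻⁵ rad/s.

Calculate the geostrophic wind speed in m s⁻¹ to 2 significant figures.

Coriolis parameter at 52°N:
f = 2Ω sin φ = 2 × 7.29×10⁻⁵ × sin 52° = 1.15×10⁻⁴ s⁻¹
Pressure gradient: |∂P/∂n| = 1100 Pa / 596000 m = 1.85×10⁻³ Pa/m
Geostrophic balance (pressure-gradient force = Coriolis force):
V_g = (1/(fρ)) |∂P/∂n| = 1.85×10⁻³ / (1.15×10⁻⁴ × 0.898) = 17.9 m/s

18 m s⁻¹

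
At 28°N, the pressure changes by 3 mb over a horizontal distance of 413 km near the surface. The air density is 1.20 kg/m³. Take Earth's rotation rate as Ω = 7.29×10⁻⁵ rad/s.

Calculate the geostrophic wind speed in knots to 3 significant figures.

Coriolis parameter at 28°N:
f = 2Ω sin φ = 2 × 7.29×10⁻⁵ × sin 28° = 6.84×10⁻⁵ s⁻¹
Pressure gradient: |∂P/∂n| = 300 Pa / 413000 m = 7.26×10⁻⁴ Pa/m
Geostrophic balance (pressure-gradient force = Coriolis force):
V_g = (1/(fρ)) |∂P/∂n| = 7.26×10⁻⁴ / (6.84×10⁻⁵ × 1.20) = 8.84 m/s
Converting: 8.84 m/s × 1.944 = 17.2 knots

17.2 knots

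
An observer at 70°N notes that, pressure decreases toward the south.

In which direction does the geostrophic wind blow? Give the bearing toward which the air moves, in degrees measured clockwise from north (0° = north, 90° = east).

270°

The pressure-gradient force points toward the south (bearing 180°).
Geostrophic balance: in the Northern Hemisphere the Coriolis force deflects motion to the right, so the geostrophic wind blows 90° to the right of the pressure-gradient force (low pressure on the left).
Rotating 180° by 90° clockwise gives 270° — the wind blows toward the west.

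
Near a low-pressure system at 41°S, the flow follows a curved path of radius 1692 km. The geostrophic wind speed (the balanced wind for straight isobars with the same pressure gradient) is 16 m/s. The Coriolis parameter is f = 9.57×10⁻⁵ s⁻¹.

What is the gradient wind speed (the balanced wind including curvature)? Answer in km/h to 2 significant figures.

Around a low, centrifugal force acts outward with Coriolis, so pressure-gradient force balances both:
(1/ρ)|∂P/∂n| = fV + V²/R  →  V² + fR·V − fR·V_g = 0
With fR = 9.57×10⁻⁵ × 1692×10³ m = 162 m/s:
V = [−fR + √((fR)² + 4 fR V_g)]/2 = [−162 + √(162² + 4×162×16)]/2 = 14.7 m/s
Subgeostrophic (V < V_g = 16 m/s), as expected around a low.
Converting: 14.7 m/s × 3.6 = 53 km/h

53 km/h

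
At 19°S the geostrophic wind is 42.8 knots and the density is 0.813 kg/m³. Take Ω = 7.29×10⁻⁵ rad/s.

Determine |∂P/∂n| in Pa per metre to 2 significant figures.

Coriolis parameter at 19°S:
f = 2Ω sin φ = 2 × 7.29×10⁻⁵ × sin 19° = 4.75×10⁻⁵ s⁻¹
Wind speed in SI: 42.8 knots = 22.0 m/s
Geostrophic balance rearranged: |∂P/∂n| = f ρ V_g
|∂P/∂n| = 4.75×10⁻⁵ × 0.813 × 22.0 = 8.50×10⁻⁴ Pa/m

8.5×10⁻⁴ Pa/m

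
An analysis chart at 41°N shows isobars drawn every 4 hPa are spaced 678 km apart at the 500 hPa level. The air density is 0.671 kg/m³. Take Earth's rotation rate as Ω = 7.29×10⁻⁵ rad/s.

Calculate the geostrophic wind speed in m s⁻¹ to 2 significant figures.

9.2 m s⁻¹

Coriolis parameter at 41°N:
f = 2Ω sin φ = 2 × 7.29×10⁻⁵ × sin 41° = 9.57×10⁻⁵ s⁻¹
Pressure gradient: |∂P/∂n| = 400 Pa / 678000 m = 5.90×10⁻⁴ Pa/m
Geostrophic balance (pressure-gradient force = Coriolis force):
V_g = (1/(fρ)) |∂P/∂n| = 5.90×10⁻⁴ / (9.57×10⁻⁵ × 0.671) = 9.19 m/s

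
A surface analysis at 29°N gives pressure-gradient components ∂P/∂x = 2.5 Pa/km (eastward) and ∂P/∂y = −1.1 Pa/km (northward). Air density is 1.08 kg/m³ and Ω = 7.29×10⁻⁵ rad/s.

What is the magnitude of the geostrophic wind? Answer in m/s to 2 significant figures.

Coriolis parameter at 29°N:
f = 2Ω sin φ = 2 × 7.29×10⁻⁵ × sin 29° = 7.07×10⁻⁵ s⁻¹
Component geostrophic relations (x east, y north):
u_g = −(1/(fρ)) ∂P/∂y,  v_g = (1/(fρ)) ∂P/∂x
u_g = −(−1.1×10⁻³)/(7.07×10⁻⁵ × 1.08) = 14.4 m/s;  v_g = (2.5×10⁻³)/(7.07×10⁻⁵ × 1.08) = 32.7 m/s
|V_g| = √(u_g² + v_g²) = 35.8 m/s

36 m/s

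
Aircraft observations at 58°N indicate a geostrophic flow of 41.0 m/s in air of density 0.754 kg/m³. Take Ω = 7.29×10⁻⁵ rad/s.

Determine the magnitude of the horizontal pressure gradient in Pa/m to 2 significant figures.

3.8×10⁻³ Pa/m

Coriolis parameter at 58°N:
f = 2Ω sin φ = 2 × 7.29×10⁻⁵ × sin 58° = 1.24×10⁻⁴ s⁻¹
Geostrophic balance rearranged: |∂P/∂n| = f ρ V_g
|∂P/∂n| = 1.24×10⁻⁴ × 0.754 × 41.0 = 3.82×10⁻³ Pa/m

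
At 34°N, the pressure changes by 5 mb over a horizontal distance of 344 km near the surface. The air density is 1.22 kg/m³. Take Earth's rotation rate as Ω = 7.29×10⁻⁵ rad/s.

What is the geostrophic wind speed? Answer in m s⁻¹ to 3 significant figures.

Coriolis parameter at 34°N:
f = 2Ω sin φ = 2 × 7.29×10⁻⁵ × sin 34° = 8.15×10⁻⁵ s⁻¹
Pressure gradient: |∂P/∂n| = 500 Pa / 344000 m = 1.45×10⁻³ Pa/m
Geostrophic balance (pressure-gradient force = Coriolis force):
V_g = (1/(fρ)) |∂P/∂n| = 1.45×10⁻³ / (8.15×10⁻⁵ × 1.22) = 14.6 m/s

14.6 m s⁻¹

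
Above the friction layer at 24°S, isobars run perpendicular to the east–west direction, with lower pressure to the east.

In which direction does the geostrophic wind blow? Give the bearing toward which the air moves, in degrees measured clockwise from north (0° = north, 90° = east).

000°

The pressure-gradient force points toward the east (bearing 090°).
Geostrophic balance: in the Southern Hemisphere the Coriolis force deflects motion to the left, so the geostrophic wind blows 90° to the left of the pressure-gradient force (low pressure on the right).
Rotating 090° by 90° counterclockwise gives 000° — the wind blows toward the north.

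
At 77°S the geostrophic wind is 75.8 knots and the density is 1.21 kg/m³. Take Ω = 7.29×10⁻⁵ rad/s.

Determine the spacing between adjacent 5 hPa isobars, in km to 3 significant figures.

Coriolis parameter at 77°S:
f = 2Ω sin φ = 2 × 7.29×10⁻⁵ × sin 77° = 1.42×10⁻⁴ s⁻¹
Wind speed in SI: 75.8 knots = 39.0 m/s
Geostrophic balance rearranged: |∂P/∂n| = f ρ V_g
|∂P/∂n| = 1.42×10⁻⁴ × 1.21 × 39.0 = 6.70×10⁻³ Pa/m
Isobar spacing: Δn = ΔP/|∂P/∂n| = 500 Pa / 6.70×10⁻³ Pa/m = 74593 m ≈ 74.6 km

74.6 km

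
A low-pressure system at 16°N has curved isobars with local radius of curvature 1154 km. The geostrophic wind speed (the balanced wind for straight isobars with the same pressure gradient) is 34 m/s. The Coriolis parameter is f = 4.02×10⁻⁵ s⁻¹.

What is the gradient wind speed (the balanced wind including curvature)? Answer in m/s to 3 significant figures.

22.8 m/s

Around a low, centrifugal force acts outward with Coriolis, so pressure-gradient force balances both:
(1/ρ)|∂P/∂n| = fV + V²/R  →  V² + fR·V − fR·V_g = 0
With fR = 4.02×10⁻⁵ × 1154×10³ m = 46.4 m/s:
V = [−fR + √((fR)² + 4 fR V_g)]/2 = [−46.4 + √(46.4² + 4×46.4×34)]/2 = 22.8 m/s
Subgeostrophic (V < V_g = 34 m/s), as expected around a low.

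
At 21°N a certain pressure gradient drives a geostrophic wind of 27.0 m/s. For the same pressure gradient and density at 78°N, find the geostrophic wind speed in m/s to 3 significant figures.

9.89 m/s

With the same pressure gradient and density, V_g ∝ 1/f ∝ 1/sin φ.
V₂ = V₁ · sin φ₁ / sin φ₂ = 27.0 × sin 21° / sin 78°
V₂ = 27.0 × 0.3584/0.9781 = 9.89 m/s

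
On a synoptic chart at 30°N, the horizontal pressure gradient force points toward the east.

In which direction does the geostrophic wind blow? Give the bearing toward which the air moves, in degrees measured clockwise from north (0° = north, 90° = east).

The pressure-gradient force points toward the east (bearing 090°).
Geostrophic balance: in the Northern Hemisphere the Coriolis force deflects motion to the right, so the geostrophic wind blows 90° to the right of the pressure-gradient force (low pressure on the left).
Rotating 090° by 90° clockwise gives 180° — the wind blows toward the south.

180°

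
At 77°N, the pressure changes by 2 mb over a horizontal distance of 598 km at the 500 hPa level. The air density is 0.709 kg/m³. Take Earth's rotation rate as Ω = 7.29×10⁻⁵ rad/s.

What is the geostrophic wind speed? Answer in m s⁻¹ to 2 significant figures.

Coriolis parameter at 77°N:
f = 2Ω sin φ = 2 × 7.29×10⁻⁵ × sin 77° = 1.42×10⁻⁴ s⁻¹
Pressure gradient: |∂P/∂n| = 200 Pa / 598000 m = 3.34×10⁻⁴ Pa/m
Geostrophic balance (pressure-gradient force = Coriolis force):
V_g = (1/(fρ)) |∂P/∂n| = 3.34×10⁻⁴ / (1.42×10⁻⁴ × 0.709) = 3.32 m/s

3.3 m s⁻¹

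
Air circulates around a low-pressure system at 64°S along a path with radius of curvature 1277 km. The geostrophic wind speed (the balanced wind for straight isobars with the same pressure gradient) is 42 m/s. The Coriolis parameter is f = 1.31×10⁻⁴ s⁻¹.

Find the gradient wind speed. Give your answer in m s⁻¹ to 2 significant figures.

Around a low, centrifugal force acts outward with Coriolis, so pressure-gradient force balances both:
(1/ρ)|∂P/∂n| = fV + V²/R  →  V² + fR·V − fR·V_g = 0
With fR = 1.31×10⁻⁴ × 1277×10³ m = 167 m/s:
V = [−fR + √((fR)² + 4 fR V_g)]/2 = [−167 + √(167² + 4×167×42)]/2 = 34.8 m/s
Subgeostrophic (V < V_g = 42 m/s), as expected around a low.

35 m s⁻¹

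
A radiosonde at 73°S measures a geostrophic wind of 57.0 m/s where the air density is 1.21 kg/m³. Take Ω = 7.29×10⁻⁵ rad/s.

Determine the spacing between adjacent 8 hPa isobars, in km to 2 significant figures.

83 km

Coriolis parameter at 73°S:
f = 2Ω sin φ = 2 × 7.29×10⁻⁵ × sin 73° = 1.39×10⁻⁴ s⁻¹
Geostrophic balance rearranged: |∂P/∂n| = f ρ V_g
|∂P/∂n| = 1.39×10⁻⁴ × 1.21 × 57.0 = 9.62×10⁻³ Pa/m
Isobar spacing: Δn = ΔP/|∂P/∂n| = 800 Pa / 9.62×10⁻³ Pa/m = 83191 m ≈ 83 km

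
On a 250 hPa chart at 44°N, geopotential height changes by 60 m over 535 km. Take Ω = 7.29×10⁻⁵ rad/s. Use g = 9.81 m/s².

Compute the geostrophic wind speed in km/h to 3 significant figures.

Coriolis parameter at 44°N:
f = 2Ω sin φ = 2 × 7.29×10⁻⁵ × sin 44° = 1.01×10⁻⁴ s⁻¹
Height gradient: |∂Z/∂n| = 60 m / 535000 m = 1.12×10⁻⁴
On a pressure surface, geostrophic balance gives V_g = (g/f)|∂Z/∂n|:
V_g = 9.81 × 1.12×10⁻⁴ / 1.01×10⁻⁴ = 10.9 m/s
Converting: 10.9 m/s × 3.6 = 39.1 km/h

39.1 km/h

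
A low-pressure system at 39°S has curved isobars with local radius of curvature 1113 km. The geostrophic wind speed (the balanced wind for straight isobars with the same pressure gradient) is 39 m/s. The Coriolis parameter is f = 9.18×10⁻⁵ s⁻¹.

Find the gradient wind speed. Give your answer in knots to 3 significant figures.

Around a low, centrifugal force acts outward with Coriolis, so pressure-gradient force balances both:
(1/ρ)|∂P/∂n| = fV + V²/R  →  V² + fR·V − fR·V_g = 0
With fR = 9.18×10⁻⁵ × 1113×10³ m = 102 m/s:
V = [−fR + √((fR)² + 4 fR V_g)]/2 = [−102 + √(102² + 4×102×39)]/2 = 30.1 m/s
Subgeostrophic (V < V_g = 39 m/s), as expected around a low.
Converting: 30.1 m/s × 1.944 = 58.5 knots

58.5 knots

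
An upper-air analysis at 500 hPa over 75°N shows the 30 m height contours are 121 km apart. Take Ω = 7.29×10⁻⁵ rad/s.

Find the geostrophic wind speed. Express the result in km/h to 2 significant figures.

62 km/h

Coriolis parameter at 75°N:
f = 2Ω sin φ = 2 × 7.29×10⁻⁵ × sin 75° = 1.41×10⁻⁴ s⁻¹
Height gradient: |∂Z/∂n| = 30 m / 121000 m = 2.48×10⁻⁴
On a pressure surface, geostrophic balance gives V_g = (g/f)|∂Z/∂n|:
V_g = 9.81 × 2.48×10⁻⁴ / 1.41×10⁻⁴ = 17.3 m/s
Converting: 17.3 m/s × 3.6 = 62 km/h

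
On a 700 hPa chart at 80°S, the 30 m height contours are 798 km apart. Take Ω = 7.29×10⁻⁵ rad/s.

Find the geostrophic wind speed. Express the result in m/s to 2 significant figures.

Coriolis parameter at 80°S:
f = 2Ω sin φ = 2 × 7.29×10⁻⁵ × sin 80° = 1.44×10⁻⁴ s⁻¹
Height gradient: |∂Z/∂n| = 30 m / 798000 m = 3.76×10⁻⁵
On a pressure surface, geostrophic balance gives V_g = (g/f)|∂Z/∂n|:
V_g = 9.81 × 3.76×10⁻⁵ / 1.44×10⁻⁴ = 2.57 m/s

2.6 m/s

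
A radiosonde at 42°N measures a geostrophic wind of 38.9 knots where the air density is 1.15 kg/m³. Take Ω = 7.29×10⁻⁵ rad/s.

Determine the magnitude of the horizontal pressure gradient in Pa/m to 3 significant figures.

2.25×10⁻³ Pa/m

Coriolis parameter at 42°N:
f = 2Ω sin φ = 2 × 7.29×10⁻⁵ × sin 42° = 9.76×10⁻⁵ s⁻¹
Wind speed in SI: 38.9 knots = 20.0 m/s
Geostrophic balance rearranged: |∂P/∂n| = f ρ V_g
|∂P/∂n| = 9.76×10⁻⁵ × 1.15 × 20.0 = 2.25×10⁻³ Pa/m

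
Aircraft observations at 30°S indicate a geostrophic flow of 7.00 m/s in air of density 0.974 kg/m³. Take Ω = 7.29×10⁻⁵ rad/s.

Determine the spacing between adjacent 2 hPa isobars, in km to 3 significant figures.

Coriolis parameter at 30°S:
f = 2Ω sin φ = 2 × 7.29×10⁻⁵ × sin 30° = 7.29×10⁻⁵ s⁻¹
Geostrophic balance rearranged: |∂P/∂n| = f ρ V_g
|∂P/∂n| = 7.29×10⁻⁵ × 0.974 × 7.00 = 4.97×10⁻⁴ Pa/m
Isobar spacing: Δn = ΔP/|∂P/∂n| = 200 Pa / 4.97×10⁻⁴ Pa/m = 402388 m ≈ 402 km

402 km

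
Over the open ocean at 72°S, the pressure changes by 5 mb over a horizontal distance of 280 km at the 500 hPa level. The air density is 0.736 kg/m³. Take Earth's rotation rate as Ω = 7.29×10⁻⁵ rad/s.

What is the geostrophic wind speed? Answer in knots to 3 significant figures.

Coriolis parameter at 72°S:
f = 2Ω sin φ = 2 × 7.29×10⁻⁵ × sin 72° = 1.39×10⁻⁴ s⁻¹
Pressure gradient: |∂P/∂n| = 500 Pa / 280000 m = 1.79×10⁻³ Pa/m
Geostrophic balance (pressure-gradient force = Coriolis force):
V_g = (1/(fρ)) |∂P/∂n| = 1.79×10⁻³ / (1.39×10⁻⁴ × 0.736) = 17.5 m/s
Converting: 17.5 m/s × 1.944 = 34.0 knots

34.0 knots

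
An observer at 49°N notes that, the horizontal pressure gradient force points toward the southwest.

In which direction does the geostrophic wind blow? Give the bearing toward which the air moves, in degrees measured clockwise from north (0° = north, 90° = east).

315°

The pressure-gradient force points toward the southwest (bearing 225°).
Geostrophic balance: in the Northern Hemisphere the Coriolis force deflects motion to the right, so the geostrophic wind blows 90° to the right of the pressure-gradient force (low pressure on the left).
Rotating 225° by 90° clockwise gives 315° — the wind blows toward the northwest.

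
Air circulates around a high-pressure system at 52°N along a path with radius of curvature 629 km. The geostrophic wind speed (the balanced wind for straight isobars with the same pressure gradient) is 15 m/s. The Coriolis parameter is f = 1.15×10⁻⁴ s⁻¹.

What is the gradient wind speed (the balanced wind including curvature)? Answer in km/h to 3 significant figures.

76.4 km/h

Around a high, pressure-gradient force acts outward with centrifugal, so Coriolis balances both:
fV = (1/ρ)|∂P/∂n| + V²/R  →  V² − fR·V + fR·V_g = 0
With fR = 1.15×10⁻⁴ × 629×10³ m = 72.3 m/s:
V = [fR − √((fR)² − 4 fR V_g)]/2 = [72.3 − √(72.3² − 4×72.3×15)]/2 = 21.2 m/s
Supergeostrophic (V > V_g = 15 m/s), as expected around a high.
Converting: 21.2 m/s × 3.6 = 76.4 km/h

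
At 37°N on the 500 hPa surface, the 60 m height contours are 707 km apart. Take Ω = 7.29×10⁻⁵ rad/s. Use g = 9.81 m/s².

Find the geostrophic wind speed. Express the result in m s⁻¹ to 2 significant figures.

9.5 m s⁻¹

Coriolis parameter at 37°N:
f = 2Ω sin φ = 2 × 7.29×10⁻⁵ × sin 37° = 8.77×10⁻⁵ s⁻¹
Height gradient: |∂Z/∂n| = 60 m / 707000 m = 8.49×10⁻⁵
On a pressure surface, geostrophic balance gives V_g = (g/f)|∂Z/∂n|:
V_g = 9.81 × 8.49×10⁻⁵ / 8.77×10⁻⁵ = 9.49 m/s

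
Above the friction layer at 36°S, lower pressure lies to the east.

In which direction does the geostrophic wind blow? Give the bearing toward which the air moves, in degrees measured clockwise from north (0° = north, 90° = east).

The pressure-gradient force points toward the east (bearing 090°).
Geostrophic balance: in the Southern Hemisphere the Coriolis force deflects motion to the left, so the geostrophic wind blows 90° to the left of the pressure-gradient force (low pressure on the right).
Rotating 090° by 90° counterclockwise gives 000° — the wind blows toward the north.

000°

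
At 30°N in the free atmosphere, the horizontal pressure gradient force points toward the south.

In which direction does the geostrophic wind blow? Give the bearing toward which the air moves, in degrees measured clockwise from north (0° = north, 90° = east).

The pressure-gradient force points toward the south (bearing 180°).
Geostrophic balance: in the Northern Hemisphere the Coriolis force deflects motion to the right, so the geostrophic wind blows 90° to the right of the pressure-gradient force (low pressure on the left).
Rotating 180° by 90° clockwise gives 270° — the wind blows toward the west.

270°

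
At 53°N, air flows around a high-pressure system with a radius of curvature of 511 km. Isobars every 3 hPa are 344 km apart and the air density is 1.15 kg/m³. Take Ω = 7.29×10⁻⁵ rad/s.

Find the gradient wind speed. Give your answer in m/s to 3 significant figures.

7.44 m/s

Coriolis parameter at 53°N:
f = 2Ω sin φ = 2 × 7.29×10⁻⁵ × sin 53° = 1.16×10⁻⁴ s⁻¹
Pressure gradient: |∂P/∂n| = 300 Pa / 344000 m = 8.72×10⁻⁴ Pa/m
Geostrophic speed: V_g = |∂P/∂n|/(fρ) = 8.72×10⁻⁴/(1.16×10⁻⁴ × 1.15) = 6.51 m/s
Around a high, pressure-gradient force acts outward with centrifugal, so Coriolis balances both:
fV = (1/ρ)|∂P/∂n| + V²/R  →  V² − fR·V + fR·V_g = 0
With fR = 1.16×10⁻⁴ × 511×10³ m = 59.5 m/s:
V = [fR − √((fR)² − 4 fR V_g)]/2 = [59.5 − √(59.5² − 4×59.5×6.51)]/2 = 7.44 m/s
Supergeostrophic (V > V_g = 6.51 m/s), as expected around a high.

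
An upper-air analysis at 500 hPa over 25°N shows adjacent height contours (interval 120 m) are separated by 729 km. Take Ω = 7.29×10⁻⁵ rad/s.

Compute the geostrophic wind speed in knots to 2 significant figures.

51 knots

Coriolis parameter at 25°N:
f = 2Ω sin φ = 2 × 7.29×10⁻⁵ × sin 25° = 6.16×10⁻⁵ s⁻¹
Height gradient: |∂Z/∂n| = 120 m / 729000 m = 1.65×10⁻⁴
On a pressure surface, geostrophic balance gives V_g = (g/f)|∂Z/∂n|:
V_g = 9.81 × 1.65×10⁻⁴ / 6.16×10⁻⁵ = 26.2 m/s
Converting: 26.2 m/s × 1.944 = 51 knots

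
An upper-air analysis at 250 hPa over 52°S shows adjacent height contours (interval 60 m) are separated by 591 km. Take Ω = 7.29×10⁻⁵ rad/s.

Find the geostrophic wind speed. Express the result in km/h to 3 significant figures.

Coriolis parameter at 52°S:
f = 2Ω sin φ = 2 × 7.29×10⁻⁵ × sin 52° = 1.15×10⁻⁴ s⁻¹
Height gradient: |∂Z/∂n| = 60 m / 591000 m = 1.02×10⁻⁴
On a pressure surface, geostrophic balance gives V_g = (g/f)|∂Z/∂n|:
V_g = 9.81 × 1.02×10⁻⁴ / 1.15×10⁻⁴ = 8.67 m/s
Converting: 8.67 m/s × 3.6 = 31.2 km/h

31.2 km/h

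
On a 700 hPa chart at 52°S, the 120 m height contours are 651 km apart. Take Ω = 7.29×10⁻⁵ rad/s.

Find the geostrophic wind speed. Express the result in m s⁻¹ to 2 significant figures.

16 m s⁻¹

Coriolis parameter at 52°S:
f = 2Ω sin φ = 2 × 7.29×10⁻⁵ × sin 52° = 1.15×10⁻⁴ s⁻¹
Height gradient: |∂Z/∂n| = 120 m / 651000 m = 1.84×10⁻⁴
On a pressure surface, geostrophic balance gives V_g = (g/f)|∂Z/∂n|:
V_g = 9.81 × 1.84×10⁻⁴ / 1.15×10⁻⁴ = 15.7 m/s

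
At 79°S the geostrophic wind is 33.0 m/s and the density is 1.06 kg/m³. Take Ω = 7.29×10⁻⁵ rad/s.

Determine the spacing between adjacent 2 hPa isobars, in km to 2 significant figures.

Coriolis parameter at 79°S:
f = 2Ω sin φ = 2 × 7.29×10⁻⁵ × sin 79° = 1.43×10⁻⁴ s⁻¹
Geostrophic balance rearranged: |∂P/∂n| = f ρ V_g
|∂P/∂n| = 1.43×10⁻⁴ × 1.06 × 33.0 = 5.01×10⁻³ Pa/m
Isobar spacing: Δn = ΔP/|∂P/∂n| = 200 Pa / 5.01×10⁻³ Pa/m = 39949 m ≈ 40 km

40 km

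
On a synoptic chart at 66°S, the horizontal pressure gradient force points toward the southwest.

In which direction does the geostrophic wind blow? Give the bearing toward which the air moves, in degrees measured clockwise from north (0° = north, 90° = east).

135°

The pressure-gradient force points toward the southwest (bearing 225°).
Geostrophic balance: in the Southern Hemisphere the Coriolis force deflects motion to the left, so the geostrophic wind blows 90° to the left of the pressure-gradient force (low pressure on the right).
Rotating 225° by 90° counterclockwise gives 135° — the wind blows toward the southeast.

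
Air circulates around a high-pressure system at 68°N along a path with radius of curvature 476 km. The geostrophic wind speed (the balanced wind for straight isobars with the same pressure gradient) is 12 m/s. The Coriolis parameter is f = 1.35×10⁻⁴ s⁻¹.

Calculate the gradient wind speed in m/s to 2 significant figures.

Around a high, pressure-gradient force acts outward with centrifugal, so Coriolis balances both:
fV = (1/ρ)|∂P/∂n| + V²/R  →  V² − fR·V + fR·V_g = 0
With fR = 1.35×10⁻⁴ × 476×10³ m = 64.3 m/s:
V = [fR − √((fR)² − 4 fR V_g)]/2 = [64.3 − √(64.3² − 4×64.3×12)]/2 = 16 m/s
Supergeostrophic (V > V_g = 12 m/s), as expected around a high.

16 m/s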